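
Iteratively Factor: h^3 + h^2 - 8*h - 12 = (h + 2)*(h^2 - h - 6) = (h - 3)*(h + 2)*(h + 2)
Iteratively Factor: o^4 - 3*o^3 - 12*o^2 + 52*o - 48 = (o - 2)*(o^3 - o^2 - 14*o + 24) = (o - 2)^2*(o^2 + o - 12) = (o - 2)^2*(o + 4)*(o - 3)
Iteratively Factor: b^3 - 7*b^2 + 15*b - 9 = (b - 3)*(b^2 - 4*b + 3) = (b - 3)^2*(b - 1)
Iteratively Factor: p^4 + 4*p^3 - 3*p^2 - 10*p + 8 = (p + 4)*(p^3 - 3*p + 2) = (p + 2)*(p + 4)*(p^2 - 2*p + 1) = (p - 1)*(p + 2)*(p + 4)*(p - 1)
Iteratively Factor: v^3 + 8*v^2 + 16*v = (v + 4)*(v^2 + 4*v) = (v + 4)^2*(v)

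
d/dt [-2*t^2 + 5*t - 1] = 5 - 4*t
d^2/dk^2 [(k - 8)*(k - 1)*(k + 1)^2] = 12*k^2 - 42*k - 18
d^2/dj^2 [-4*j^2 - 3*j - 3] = -8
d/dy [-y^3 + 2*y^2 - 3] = y*(4 - 3*y)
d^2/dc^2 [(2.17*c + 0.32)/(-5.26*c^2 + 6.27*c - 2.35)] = (-(2.17*c + 0.32)*(10.52*c - 6.27)*(21.04*c - 12.54) + (68.4852*c - 23.8454)*(5.26*c^2 - 6.27*c + 2.35))/(5.26*c^2 - 6.27*c + 2.35)^3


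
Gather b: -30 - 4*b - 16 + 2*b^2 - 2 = 2*b^2 - 4*b - 48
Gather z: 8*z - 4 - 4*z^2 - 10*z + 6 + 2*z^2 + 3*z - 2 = -2*z^2 + z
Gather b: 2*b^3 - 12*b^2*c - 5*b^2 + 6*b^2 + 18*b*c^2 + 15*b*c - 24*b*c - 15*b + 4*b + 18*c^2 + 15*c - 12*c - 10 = 2*b^3 + b^2*(1 - 12*c) + b*(18*c^2 - 9*c - 11) + 18*c^2 + 3*c - 10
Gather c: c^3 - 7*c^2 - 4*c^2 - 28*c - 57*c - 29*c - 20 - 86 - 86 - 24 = c^3 - 11*c^2 - 114*c - 216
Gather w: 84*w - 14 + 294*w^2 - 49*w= 294*w^2 + 35*w - 14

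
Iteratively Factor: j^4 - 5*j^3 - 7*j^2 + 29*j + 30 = (j - 5)*(j^3 - 7*j - 6) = (j - 5)*(j + 1)*(j^2 - j - 6) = (j - 5)*(j + 1)*(j + 2)*(j - 3)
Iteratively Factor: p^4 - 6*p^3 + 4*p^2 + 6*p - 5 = (p - 5)*(p^3 - p^2 - p + 1) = (p - 5)*(p - 1)*(p^2 - 1) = (p - 5)*(p - 1)^2*(p + 1)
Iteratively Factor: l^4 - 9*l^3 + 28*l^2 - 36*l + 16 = (l - 2)*(l^3 - 7*l^2 + 14*l - 8) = (l - 2)*(l - 1)*(l^2 - 6*l + 8) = (l - 4)*(l - 2)*(l - 1)*(l - 2)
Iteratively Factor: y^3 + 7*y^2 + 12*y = (y)*(y^2 + 7*y + 12) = y*(y + 3)*(y + 4)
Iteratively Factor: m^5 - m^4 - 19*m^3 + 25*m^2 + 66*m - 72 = (m - 3)*(m^4 + 2*m^3 - 13*m^2 - 14*m + 24) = (m - 3)*(m + 2)*(m^3 - 13*m + 12) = (m - 3)^2*(m + 2)*(m^2 + 3*m - 4) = (m - 3)^2*(m - 1)*(m + 2)*(m + 4)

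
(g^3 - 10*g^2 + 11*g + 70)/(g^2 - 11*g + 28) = (g^2 - 3*g - 10)/(g - 4)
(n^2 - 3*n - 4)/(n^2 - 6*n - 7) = (n - 4)/(n - 7)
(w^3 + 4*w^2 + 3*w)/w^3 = 1 + 4/w + 3/w^2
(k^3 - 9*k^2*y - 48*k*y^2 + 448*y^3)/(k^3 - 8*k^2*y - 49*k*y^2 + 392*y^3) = (-k + 8*y)/(-k + 7*y)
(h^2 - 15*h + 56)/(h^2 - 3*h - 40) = (h - 7)/(h + 5)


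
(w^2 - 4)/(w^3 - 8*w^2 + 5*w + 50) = (w - 2)/(w^2 - 10*w + 25)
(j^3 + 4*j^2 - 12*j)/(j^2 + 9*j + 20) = j*(j^2 + 4*j - 12)/(j^2 + 9*j + 20)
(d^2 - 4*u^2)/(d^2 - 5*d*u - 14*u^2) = (-d + 2*u)/(-d + 7*u)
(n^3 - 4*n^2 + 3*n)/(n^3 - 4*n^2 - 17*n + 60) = n*(n - 1)/(n^2 - n - 20)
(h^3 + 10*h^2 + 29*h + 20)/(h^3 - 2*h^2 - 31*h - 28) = (h + 5)/(h - 7)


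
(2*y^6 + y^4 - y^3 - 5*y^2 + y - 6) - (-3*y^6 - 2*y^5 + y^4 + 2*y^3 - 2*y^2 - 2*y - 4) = 5*y^6 + 2*y^5 - 3*y^3 - 3*y^2 + 3*y - 2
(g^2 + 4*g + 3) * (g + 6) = g^3 + 10*g^2 + 27*g + 18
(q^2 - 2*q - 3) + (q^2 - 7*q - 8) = 2*q^2 - 9*q - 11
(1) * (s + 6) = s + 6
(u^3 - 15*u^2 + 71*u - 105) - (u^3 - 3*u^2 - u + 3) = -12*u^2 + 72*u - 108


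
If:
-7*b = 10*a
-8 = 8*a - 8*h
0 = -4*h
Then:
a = -1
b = 10/7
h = 0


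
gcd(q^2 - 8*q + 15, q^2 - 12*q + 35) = q - 5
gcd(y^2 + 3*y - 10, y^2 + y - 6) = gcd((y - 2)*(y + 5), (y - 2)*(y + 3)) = y - 2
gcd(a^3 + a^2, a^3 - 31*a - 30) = a + 1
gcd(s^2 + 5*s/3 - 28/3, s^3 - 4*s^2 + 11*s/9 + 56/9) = s - 7/3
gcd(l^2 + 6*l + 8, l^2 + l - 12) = l + 4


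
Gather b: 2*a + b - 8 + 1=2*a + b - 7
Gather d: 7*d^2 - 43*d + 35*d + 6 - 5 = 7*d^2 - 8*d + 1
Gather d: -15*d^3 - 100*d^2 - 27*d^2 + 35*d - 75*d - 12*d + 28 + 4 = -15*d^3 - 127*d^2 - 52*d + 32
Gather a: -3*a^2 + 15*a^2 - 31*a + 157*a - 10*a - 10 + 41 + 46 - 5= 12*a^2 + 116*a + 72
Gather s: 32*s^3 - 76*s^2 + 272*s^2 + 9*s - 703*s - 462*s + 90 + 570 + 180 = 32*s^3 + 196*s^2 - 1156*s + 840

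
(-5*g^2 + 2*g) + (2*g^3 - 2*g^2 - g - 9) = 2*g^3 - 7*g^2 + g - 9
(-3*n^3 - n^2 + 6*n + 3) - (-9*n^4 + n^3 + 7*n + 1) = 9*n^4 - 4*n^3 - n^2 - n + 2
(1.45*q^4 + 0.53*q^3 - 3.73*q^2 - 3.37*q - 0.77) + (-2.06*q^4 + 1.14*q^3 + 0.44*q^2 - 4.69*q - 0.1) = -0.61*q^4 + 1.67*q^3 - 3.29*q^2 - 8.06*q - 0.87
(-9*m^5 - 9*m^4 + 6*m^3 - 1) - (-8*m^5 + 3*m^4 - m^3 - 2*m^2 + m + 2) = -m^5 - 12*m^4 + 7*m^3 + 2*m^2 - m - 3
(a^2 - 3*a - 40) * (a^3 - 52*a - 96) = a^5 - 3*a^4 - 92*a^3 + 60*a^2 + 2368*a + 3840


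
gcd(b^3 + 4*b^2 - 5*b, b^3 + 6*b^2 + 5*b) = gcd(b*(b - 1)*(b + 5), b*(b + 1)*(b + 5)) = b^2 + 5*b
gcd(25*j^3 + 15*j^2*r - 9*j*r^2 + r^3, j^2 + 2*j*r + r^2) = j + r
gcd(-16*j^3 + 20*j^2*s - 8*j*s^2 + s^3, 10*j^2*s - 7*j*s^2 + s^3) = -2*j + s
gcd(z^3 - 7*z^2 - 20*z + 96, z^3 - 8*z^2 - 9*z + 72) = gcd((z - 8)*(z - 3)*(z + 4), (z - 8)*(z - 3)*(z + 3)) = z^2 - 11*z + 24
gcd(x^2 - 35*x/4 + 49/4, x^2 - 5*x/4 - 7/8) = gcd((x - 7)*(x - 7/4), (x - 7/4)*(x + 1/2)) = x - 7/4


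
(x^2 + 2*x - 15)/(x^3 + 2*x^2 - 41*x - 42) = (x^2 + 2*x - 15)/(x^3 + 2*x^2 - 41*x - 42)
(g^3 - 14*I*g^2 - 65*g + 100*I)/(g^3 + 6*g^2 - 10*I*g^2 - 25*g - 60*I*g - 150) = (g - 4*I)/(g + 6)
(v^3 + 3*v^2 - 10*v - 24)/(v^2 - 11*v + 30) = (v^3 + 3*v^2 - 10*v - 24)/(v^2 - 11*v + 30)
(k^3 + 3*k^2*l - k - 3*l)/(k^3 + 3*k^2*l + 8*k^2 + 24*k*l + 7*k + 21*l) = (k - 1)/(k + 7)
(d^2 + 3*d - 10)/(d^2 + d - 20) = (d - 2)/(d - 4)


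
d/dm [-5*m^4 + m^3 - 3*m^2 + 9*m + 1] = -20*m^3 + 3*m^2 - 6*m + 9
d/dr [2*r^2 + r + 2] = 4*r + 1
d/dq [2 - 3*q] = -3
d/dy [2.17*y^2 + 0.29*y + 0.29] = 4.34*y + 0.29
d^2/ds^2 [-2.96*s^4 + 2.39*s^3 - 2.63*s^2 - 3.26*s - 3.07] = -35.52*s^2 + 14.34*s - 5.26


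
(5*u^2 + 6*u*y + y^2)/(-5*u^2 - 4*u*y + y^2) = (5*u + y)/(-5*u + y)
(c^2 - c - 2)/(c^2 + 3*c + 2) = (c - 2)/(c + 2)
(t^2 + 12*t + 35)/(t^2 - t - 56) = (t + 5)/(t - 8)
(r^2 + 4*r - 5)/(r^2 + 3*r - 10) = (r - 1)/(r - 2)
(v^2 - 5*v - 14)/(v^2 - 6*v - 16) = (v - 7)/(v - 8)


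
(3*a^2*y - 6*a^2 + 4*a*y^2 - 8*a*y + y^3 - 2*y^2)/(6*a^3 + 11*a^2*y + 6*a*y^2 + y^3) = (y - 2)/(2*a + y)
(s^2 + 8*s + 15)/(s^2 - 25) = (s + 3)/(s - 5)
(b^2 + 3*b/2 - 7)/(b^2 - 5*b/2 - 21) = (b - 2)/(b - 6)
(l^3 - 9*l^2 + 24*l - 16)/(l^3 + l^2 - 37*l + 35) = (l^2 - 8*l + 16)/(l^2 + 2*l - 35)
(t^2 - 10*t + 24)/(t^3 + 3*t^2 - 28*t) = (t - 6)/(t*(t + 7))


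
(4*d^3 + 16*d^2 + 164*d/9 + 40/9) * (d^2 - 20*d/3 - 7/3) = 4*d^5 - 32*d^4/3 - 880*d^3/9 - 4168*d^2/27 - 1948*d/27 - 280/27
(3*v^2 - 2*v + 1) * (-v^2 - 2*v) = -3*v^4 - 4*v^3 + 3*v^2 - 2*v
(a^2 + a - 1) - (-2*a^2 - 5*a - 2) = 3*a^2 + 6*a + 1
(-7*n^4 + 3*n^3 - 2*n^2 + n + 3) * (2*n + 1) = -14*n^5 - n^4 - n^3 + 7*n + 3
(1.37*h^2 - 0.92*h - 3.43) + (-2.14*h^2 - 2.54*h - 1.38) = -0.77*h^2 - 3.46*h - 4.81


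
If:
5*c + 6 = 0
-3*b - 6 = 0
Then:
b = -2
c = -6/5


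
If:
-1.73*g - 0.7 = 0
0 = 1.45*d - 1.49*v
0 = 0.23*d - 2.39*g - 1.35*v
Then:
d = 0.89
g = -0.40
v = 0.87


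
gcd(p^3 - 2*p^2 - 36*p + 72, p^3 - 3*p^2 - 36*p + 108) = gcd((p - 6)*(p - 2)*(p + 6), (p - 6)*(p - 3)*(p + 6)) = p^2 - 36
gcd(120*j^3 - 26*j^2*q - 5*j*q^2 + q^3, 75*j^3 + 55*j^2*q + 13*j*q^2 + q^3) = 5*j + q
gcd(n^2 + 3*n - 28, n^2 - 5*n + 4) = n - 4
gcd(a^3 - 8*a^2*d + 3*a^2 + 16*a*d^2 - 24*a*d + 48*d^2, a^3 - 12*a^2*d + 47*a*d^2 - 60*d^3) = a - 4*d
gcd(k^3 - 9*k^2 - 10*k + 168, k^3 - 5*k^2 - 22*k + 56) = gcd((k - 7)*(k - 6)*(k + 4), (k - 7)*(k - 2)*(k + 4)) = k^2 - 3*k - 28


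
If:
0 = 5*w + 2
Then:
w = -2/5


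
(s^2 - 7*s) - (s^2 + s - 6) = 6 - 8*s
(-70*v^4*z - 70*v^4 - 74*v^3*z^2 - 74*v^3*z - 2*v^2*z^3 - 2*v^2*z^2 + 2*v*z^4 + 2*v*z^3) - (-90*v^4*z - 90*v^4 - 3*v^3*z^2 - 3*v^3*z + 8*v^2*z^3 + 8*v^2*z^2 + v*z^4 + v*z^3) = 20*v^4*z + 20*v^4 - 71*v^3*z^2 - 71*v^3*z - 10*v^2*z^3 - 10*v^2*z^2 + v*z^4 + v*z^3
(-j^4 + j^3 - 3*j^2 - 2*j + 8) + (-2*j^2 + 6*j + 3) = -j^4 + j^3 - 5*j^2 + 4*j + 11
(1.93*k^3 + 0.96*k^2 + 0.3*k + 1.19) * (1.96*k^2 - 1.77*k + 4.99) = 3.7828*k^5 - 1.5345*k^4 + 8.5195*k^3 + 6.5918*k^2 - 0.6093*k + 5.9381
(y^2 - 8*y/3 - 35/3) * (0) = 0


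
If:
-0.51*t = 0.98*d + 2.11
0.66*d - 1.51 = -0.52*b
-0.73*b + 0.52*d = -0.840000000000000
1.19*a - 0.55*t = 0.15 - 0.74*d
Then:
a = -3.12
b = 1.78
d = 0.88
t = -5.84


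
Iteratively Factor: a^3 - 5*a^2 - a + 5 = (a - 1)*(a^2 - 4*a - 5) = (a - 5)*(a - 1)*(a + 1)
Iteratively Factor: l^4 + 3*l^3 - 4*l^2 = (l - 1)*(l^3 + 4*l^2) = (l - 1)*(l + 4)*(l^2) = l*(l - 1)*(l + 4)*(l)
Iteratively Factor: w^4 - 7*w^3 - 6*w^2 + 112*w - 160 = (w + 4)*(w^3 - 11*w^2 + 38*w - 40) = (w - 4)*(w + 4)*(w^2 - 7*w + 10) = (w - 5)*(w - 4)*(w + 4)*(w - 2)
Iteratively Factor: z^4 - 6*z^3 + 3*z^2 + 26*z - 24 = (z - 4)*(z^3 - 2*z^2 - 5*z + 6) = (z - 4)*(z - 3)*(z^2 + z - 2) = (z - 4)*(z - 3)*(z + 2)*(z - 1)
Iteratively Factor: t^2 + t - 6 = (t - 2)*(t + 3)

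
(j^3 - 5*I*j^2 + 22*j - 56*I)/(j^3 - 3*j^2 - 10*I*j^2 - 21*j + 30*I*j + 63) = (j^2 + 2*I*j + 8)/(j^2 - 3*j*(1 + I) + 9*I)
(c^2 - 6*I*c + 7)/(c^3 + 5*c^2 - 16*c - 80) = (c^2 - 6*I*c + 7)/(c^3 + 5*c^2 - 16*c - 80)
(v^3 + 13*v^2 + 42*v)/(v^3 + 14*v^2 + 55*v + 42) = v/(v + 1)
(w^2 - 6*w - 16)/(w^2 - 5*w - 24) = (w + 2)/(w + 3)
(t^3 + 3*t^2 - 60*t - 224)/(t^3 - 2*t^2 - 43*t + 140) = (t^2 - 4*t - 32)/(t^2 - 9*t + 20)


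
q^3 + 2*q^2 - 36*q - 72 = (q - 6)*(q + 2)*(q + 6)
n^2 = n^2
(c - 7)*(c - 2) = c^2 - 9*c + 14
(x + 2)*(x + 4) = x^2 + 6*x + 8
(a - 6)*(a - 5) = a^2 - 11*a + 30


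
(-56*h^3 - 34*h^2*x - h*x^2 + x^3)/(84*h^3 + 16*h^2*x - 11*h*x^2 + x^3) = (4*h + x)/(-6*h + x)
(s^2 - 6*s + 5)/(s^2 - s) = (s - 5)/s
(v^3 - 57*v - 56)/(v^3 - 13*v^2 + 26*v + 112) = (v^2 + 8*v + 7)/(v^2 - 5*v - 14)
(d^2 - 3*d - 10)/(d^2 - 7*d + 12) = (d^2 - 3*d - 10)/(d^2 - 7*d + 12)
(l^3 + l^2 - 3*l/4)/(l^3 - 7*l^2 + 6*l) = (l^2 + l - 3/4)/(l^2 - 7*l + 6)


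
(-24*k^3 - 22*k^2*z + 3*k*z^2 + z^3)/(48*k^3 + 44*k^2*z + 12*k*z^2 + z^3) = (-4*k^2 - 3*k*z + z^2)/(8*k^2 + 6*k*z + z^2)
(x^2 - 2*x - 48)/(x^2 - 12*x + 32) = (x + 6)/(x - 4)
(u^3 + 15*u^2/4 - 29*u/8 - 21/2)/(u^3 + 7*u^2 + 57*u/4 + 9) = (4*u - 7)/(2*(2*u + 3))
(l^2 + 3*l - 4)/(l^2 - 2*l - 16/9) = 9*(-l^2 - 3*l + 4)/(-9*l^2 + 18*l + 16)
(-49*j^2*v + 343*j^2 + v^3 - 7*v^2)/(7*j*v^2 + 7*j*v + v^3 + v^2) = (-7*j*v + 49*j + v^2 - 7*v)/(v*(v + 1))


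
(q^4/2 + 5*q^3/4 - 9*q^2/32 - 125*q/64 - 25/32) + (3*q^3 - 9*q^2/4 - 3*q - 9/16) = q^4/2 + 17*q^3/4 - 81*q^2/32 - 317*q/64 - 43/32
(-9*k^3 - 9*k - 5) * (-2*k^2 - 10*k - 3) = 18*k^5 + 90*k^4 + 45*k^3 + 100*k^2 + 77*k + 15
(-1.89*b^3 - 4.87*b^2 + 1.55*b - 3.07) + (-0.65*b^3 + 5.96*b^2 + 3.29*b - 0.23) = -2.54*b^3 + 1.09*b^2 + 4.84*b - 3.3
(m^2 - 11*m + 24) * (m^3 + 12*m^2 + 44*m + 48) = m^5 + m^4 - 64*m^3 - 148*m^2 + 528*m + 1152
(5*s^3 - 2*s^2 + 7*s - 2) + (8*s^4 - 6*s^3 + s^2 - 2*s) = 8*s^4 - s^3 - s^2 + 5*s - 2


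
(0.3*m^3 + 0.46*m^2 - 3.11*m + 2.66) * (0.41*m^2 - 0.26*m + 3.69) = 0.123*m^5 + 0.1106*m^4 - 0.2877*m^3 + 3.5966*m^2 - 12.1675*m + 9.8154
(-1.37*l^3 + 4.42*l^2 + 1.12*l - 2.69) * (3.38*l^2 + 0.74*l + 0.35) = -4.6306*l^5 + 13.9258*l^4 + 6.5769*l^3 - 6.7164*l^2 - 1.5986*l - 0.9415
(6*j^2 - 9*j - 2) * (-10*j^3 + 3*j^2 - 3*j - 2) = -60*j^5 + 108*j^4 - 25*j^3 + 9*j^2 + 24*j + 4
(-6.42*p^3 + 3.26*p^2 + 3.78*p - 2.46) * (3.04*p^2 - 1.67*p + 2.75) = -19.5168*p^5 + 20.6318*p^4 - 11.608*p^3 - 4.826*p^2 + 14.5032*p - 6.765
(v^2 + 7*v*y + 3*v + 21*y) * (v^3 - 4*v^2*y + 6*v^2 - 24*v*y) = v^5 + 3*v^4*y + 9*v^4 - 28*v^3*y^2 + 27*v^3*y + 18*v^3 - 252*v^2*y^2 + 54*v^2*y - 504*v*y^2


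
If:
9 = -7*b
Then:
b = -9/7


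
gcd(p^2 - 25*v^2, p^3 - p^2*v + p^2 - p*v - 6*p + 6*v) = 1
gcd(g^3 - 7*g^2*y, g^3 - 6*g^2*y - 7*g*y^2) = -g^2 + 7*g*y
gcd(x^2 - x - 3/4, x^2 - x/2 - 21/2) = 1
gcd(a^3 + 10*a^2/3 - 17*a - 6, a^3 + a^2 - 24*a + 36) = a^2 + 3*a - 18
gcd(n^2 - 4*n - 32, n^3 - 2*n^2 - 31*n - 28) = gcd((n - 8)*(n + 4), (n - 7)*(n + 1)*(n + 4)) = n + 4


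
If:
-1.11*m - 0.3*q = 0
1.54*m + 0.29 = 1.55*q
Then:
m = -0.04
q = 0.15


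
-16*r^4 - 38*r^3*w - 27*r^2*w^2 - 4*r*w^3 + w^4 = (-8*r + w)*(r + w)^2*(2*r + w)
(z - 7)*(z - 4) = z^2 - 11*z + 28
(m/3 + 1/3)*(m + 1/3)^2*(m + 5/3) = m^4/3 + 10*m^3/9 + 32*m^2/27 + 38*m/81 + 5/81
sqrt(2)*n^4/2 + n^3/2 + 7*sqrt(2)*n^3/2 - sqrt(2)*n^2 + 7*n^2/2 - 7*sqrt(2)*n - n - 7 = (n/2 + sqrt(2)/2)*(n + 7)*(n - sqrt(2))*(sqrt(2)*n + 1)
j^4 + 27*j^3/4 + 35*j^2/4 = j^2*(j + 7/4)*(j + 5)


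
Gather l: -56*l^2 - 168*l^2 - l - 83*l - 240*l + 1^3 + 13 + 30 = -224*l^2 - 324*l + 44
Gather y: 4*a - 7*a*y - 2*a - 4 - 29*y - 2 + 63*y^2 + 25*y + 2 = 2*a + 63*y^2 + y*(-7*a - 4) - 4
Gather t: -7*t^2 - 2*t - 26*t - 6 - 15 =-7*t^2 - 28*t - 21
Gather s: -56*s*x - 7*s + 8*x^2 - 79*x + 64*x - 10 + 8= s*(-56*x - 7) + 8*x^2 - 15*x - 2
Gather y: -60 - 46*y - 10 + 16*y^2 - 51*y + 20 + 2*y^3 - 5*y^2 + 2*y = 2*y^3 + 11*y^2 - 95*y - 50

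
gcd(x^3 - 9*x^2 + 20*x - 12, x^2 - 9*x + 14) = x - 2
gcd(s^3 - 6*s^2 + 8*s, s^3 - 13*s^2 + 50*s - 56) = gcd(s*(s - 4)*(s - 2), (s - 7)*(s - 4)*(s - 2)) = s^2 - 6*s + 8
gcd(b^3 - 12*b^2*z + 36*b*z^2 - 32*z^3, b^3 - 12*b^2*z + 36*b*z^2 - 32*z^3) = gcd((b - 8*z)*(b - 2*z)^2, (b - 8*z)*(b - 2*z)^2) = -b^3 + 12*b^2*z - 36*b*z^2 + 32*z^3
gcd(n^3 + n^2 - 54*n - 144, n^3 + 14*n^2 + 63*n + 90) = n^2 + 9*n + 18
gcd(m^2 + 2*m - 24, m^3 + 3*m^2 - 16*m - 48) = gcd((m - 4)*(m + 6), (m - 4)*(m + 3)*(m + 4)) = m - 4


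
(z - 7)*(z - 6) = z^2 - 13*z + 42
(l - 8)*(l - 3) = l^2 - 11*l + 24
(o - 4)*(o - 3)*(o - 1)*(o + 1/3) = o^4 - 23*o^3/3 + 49*o^2/3 - 17*o/3 - 4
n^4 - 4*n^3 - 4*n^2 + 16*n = n*(n - 4)*(n - 2)*(n + 2)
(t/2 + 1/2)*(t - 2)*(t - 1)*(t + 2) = t^4/2 - 5*t^2/2 + 2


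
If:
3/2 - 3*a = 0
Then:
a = 1/2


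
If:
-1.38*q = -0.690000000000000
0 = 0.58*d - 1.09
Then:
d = 1.88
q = 0.50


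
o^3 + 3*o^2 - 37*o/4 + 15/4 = (o - 3/2)*(o - 1/2)*(o + 5)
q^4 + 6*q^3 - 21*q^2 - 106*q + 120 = (q - 4)*(q - 1)*(q + 5)*(q + 6)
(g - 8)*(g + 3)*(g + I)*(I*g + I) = I*g^4 - g^3 - 4*I*g^3 + 4*g^2 - 29*I*g^2 + 29*g - 24*I*g + 24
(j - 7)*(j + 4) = j^2 - 3*j - 28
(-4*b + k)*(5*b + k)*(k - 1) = -20*b^2*k + 20*b^2 + b*k^2 - b*k + k^3 - k^2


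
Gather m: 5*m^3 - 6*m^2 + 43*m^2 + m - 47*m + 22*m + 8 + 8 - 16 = 5*m^3 + 37*m^2 - 24*m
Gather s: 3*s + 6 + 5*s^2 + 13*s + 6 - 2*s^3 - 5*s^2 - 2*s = -2*s^3 + 14*s + 12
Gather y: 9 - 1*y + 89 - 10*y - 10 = 88 - 11*y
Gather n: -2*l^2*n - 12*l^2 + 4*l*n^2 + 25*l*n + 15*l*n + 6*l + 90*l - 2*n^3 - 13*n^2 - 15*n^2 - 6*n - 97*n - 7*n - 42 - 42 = -12*l^2 + 96*l - 2*n^3 + n^2*(4*l - 28) + n*(-2*l^2 + 40*l - 110) - 84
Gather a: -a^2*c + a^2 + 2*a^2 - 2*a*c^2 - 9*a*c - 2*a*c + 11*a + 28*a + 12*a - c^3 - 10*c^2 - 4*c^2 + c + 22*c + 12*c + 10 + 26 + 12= a^2*(3 - c) + a*(-2*c^2 - 11*c + 51) - c^3 - 14*c^2 + 35*c + 48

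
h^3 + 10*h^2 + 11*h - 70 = (h - 2)*(h + 5)*(h + 7)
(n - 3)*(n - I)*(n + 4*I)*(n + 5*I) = n^4 - 3*n^3 + 8*I*n^3 - 11*n^2 - 24*I*n^2 + 33*n + 20*I*n - 60*I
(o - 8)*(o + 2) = o^2 - 6*o - 16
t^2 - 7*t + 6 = (t - 6)*(t - 1)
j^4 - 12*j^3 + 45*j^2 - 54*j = j*(j - 6)*(j - 3)^2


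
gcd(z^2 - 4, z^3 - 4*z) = z^2 - 4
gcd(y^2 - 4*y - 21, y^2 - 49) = y - 7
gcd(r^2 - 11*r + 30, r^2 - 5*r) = r - 5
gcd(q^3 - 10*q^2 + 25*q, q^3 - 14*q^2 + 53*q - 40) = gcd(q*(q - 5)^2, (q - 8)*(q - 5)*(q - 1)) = q - 5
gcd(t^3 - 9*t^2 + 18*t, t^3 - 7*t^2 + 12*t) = t^2 - 3*t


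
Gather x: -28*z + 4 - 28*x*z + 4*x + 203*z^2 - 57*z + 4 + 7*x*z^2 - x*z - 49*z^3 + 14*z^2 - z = x*(7*z^2 - 29*z + 4) - 49*z^3 + 217*z^2 - 86*z + 8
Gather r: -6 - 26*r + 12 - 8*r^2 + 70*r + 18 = -8*r^2 + 44*r + 24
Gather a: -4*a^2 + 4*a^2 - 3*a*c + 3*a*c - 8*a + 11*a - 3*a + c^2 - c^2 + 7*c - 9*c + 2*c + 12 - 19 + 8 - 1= 0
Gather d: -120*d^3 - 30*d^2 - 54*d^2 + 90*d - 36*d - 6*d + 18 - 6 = -120*d^3 - 84*d^2 + 48*d + 12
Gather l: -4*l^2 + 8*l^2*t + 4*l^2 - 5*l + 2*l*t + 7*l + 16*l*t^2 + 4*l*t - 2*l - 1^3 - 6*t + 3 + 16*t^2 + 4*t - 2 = 8*l^2*t + l*(16*t^2 + 6*t) + 16*t^2 - 2*t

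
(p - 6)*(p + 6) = p^2 - 36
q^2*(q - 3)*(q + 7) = q^4 + 4*q^3 - 21*q^2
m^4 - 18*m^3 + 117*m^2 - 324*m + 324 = (m - 6)^2*(m - 3)^2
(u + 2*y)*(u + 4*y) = u^2 + 6*u*y + 8*y^2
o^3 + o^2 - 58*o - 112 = (o - 8)*(o + 2)*(o + 7)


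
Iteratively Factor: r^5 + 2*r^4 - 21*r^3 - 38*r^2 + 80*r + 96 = (r + 4)*(r^4 - 2*r^3 - 13*r^2 + 14*r + 24) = (r - 4)*(r + 4)*(r^3 + 2*r^2 - 5*r - 6) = (r - 4)*(r - 2)*(r + 4)*(r^2 + 4*r + 3) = (r - 4)*(r - 2)*(r + 1)*(r + 4)*(r + 3)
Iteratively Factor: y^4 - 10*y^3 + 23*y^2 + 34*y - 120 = (y - 5)*(y^3 - 5*y^2 - 2*y + 24) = (y - 5)*(y - 3)*(y^2 - 2*y - 8) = (y - 5)*(y - 4)*(y - 3)*(y + 2)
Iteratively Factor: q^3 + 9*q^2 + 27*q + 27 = (q + 3)*(q^2 + 6*q + 9) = (q + 3)^2*(q + 3)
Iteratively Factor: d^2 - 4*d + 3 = (d - 1)*(d - 3)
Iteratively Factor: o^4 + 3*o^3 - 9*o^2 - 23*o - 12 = (o + 1)*(o^3 + 2*o^2 - 11*o - 12) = (o + 1)^2*(o^2 + o - 12) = (o + 1)^2*(o + 4)*(o - 3)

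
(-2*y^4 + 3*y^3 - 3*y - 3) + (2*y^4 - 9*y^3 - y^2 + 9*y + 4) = -6*y^3 - y^2 + 6*y + 1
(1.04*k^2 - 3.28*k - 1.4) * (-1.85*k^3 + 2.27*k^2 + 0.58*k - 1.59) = -1.924*k^5 + 8.4288*k^4 - 4.2524*k^3 - 6.734*k^2 + 4.4032*k + 2.226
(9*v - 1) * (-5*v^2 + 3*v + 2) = -45*v^3 + 32*v^2 + 15*v - 2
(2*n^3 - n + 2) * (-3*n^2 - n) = -6*n^5 - 2*n^4 + 3*n^3 - 5*n^2 - 2*n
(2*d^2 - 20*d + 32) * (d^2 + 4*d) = 2*d^4 - 12*d^3 - 48*d^2 + 128*d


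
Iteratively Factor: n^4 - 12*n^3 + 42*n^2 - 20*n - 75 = (n - 5)*(n^3 - 7*n^2 + 7*n + 15) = (n - 5)^2*(n^2 - 2*n - 3) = (n - 5)^2*(n - 3)*(n + 1)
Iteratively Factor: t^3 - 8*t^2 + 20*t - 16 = (t - 2)*(t^2 - 6*t + 8) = (t - 4)*(t - 2)*(t - 2)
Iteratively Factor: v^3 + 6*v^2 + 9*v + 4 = (v + 4)*(v^2 + 2*v + 1) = (v + 1)*(v + 4)*(v + 1)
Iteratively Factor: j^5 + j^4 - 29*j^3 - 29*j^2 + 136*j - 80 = (j + 4)*(j^4 - 3*j^3 - 17*j^2 + 39*j - 20) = (j - 5)*(j + 4)*(j^3 + 2*j^2 - 7*j + 4) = (j - 5)*(j - 1)*(j + 4)*(j^2 + 3*j - 4) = (j - 5)*(j - 1)*(j + 4)^2*(j - 1)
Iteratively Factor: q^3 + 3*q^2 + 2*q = (q + 2)*(q^2 + q) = (q + 1)*(q + 2)*(q)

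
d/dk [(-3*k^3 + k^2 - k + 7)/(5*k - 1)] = 2*(-15*k^3 + 7*k^2 - k - 17)/(25*k^2 - 10*k + 1)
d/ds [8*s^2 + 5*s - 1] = 16*s + 5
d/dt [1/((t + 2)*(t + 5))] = (-2*t - 7)/(t^4 + 14*t^3 + 69*t^2 + 140*t + 100)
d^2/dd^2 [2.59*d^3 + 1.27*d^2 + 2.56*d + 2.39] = 15.54*d + 2.54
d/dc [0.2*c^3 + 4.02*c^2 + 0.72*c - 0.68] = 0.6*c^2 + 8.04*c + 0.72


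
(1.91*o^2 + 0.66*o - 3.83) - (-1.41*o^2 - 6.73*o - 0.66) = 3.32*o^2 + 7.39*o - 3.17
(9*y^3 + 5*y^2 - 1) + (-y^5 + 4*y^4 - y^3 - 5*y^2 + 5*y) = -y^5 + 4*y^4 + 8*y^3 + 5*y - 1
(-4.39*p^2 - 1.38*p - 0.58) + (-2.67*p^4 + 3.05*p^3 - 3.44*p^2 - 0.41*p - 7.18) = -2.67*p^4 + 3.05*p^3 - 7.83*p^2 - 1.79*p - 7.76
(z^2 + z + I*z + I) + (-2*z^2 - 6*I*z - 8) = -z^2 + z - 5*I*z - 8 + I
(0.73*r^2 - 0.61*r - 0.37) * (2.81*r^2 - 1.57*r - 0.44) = 2.0513*r^4 - 2.8602*r^3 - 0.4032*r^2 + 0.8493*r + 0.1628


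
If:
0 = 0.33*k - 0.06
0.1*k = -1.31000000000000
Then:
No Solution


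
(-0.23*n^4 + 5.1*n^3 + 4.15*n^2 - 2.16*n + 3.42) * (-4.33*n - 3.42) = 0.9959*n^5 - 21.2964*n^4 - 35.4115*n^3 - 4.8402*n^2 - 7.4214*n - 11.6964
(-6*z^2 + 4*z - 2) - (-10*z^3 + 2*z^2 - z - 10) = 10*z^3 - 8*z^2 + 5*z + 8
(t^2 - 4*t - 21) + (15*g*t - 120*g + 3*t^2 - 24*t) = 15*g*t - 120*g + 4*t^2 - 28*t - 21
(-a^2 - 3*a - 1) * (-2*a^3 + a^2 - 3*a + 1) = 2*a^5 + 5*a^4 + 2*a^3 + 7*a^2 - 1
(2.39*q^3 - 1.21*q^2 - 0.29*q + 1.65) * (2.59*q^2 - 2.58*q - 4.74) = 6.1901*q^5 - 9.3001*q^4 - 8.9579*q^3 + 10.7571*q^2 - 2.8824*q - 7.821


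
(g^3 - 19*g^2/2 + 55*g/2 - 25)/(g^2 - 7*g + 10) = g - 5/2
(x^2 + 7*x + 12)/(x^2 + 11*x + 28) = (x + 3)/(x + 7)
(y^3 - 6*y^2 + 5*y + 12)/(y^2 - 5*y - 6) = (y^2 - 7*y + 12)/(y - 6)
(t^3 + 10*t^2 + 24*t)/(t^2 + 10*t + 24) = t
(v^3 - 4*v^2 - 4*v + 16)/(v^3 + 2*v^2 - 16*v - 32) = (v - 2)/(v + 4)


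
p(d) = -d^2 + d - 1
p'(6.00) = -11.00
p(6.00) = -31.00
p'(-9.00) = 19.00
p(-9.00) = -91.00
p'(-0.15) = 1.30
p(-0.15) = -1.17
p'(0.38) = 0.24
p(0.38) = -0.76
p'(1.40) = -1.80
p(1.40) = -1.56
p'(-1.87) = 4.74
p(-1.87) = -6.37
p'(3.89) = -6.78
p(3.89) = -12.24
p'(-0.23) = 1.46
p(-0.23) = -1.28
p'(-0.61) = 2.22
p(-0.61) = -1.98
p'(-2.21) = 5.42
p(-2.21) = -8.09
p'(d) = 1 - 2*d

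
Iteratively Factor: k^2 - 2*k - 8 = (k + 2)*(k - 4)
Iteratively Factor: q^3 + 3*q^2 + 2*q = (q + 2)*(q^2 + q) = (q + 1)*(q + 2)*(q)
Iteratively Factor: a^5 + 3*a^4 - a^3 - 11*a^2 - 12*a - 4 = (a + 2)*(a^4 + a^3 - 3*a^2 - 5*a - 2) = (a + 1)*(a + 2)*(a^3 - 3*a - 2) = (a + 1)^2*(a + 2)*(a^2 - a - 2) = (a + 1)^3*(a + 2)*(a - 2)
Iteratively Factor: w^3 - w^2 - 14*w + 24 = (w - 2)*(w^2 + w - 12) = (w - 2)*(w + 4)*(w - 3)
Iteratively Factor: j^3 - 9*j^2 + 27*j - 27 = (j - 3)*(j^2 - 6*j + 9) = (j - 3)^2*(j - 3)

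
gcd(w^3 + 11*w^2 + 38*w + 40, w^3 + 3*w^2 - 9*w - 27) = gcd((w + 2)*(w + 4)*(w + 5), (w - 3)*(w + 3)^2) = 1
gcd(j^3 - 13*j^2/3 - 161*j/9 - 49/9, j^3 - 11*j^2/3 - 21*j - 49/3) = j^2 - 14*j/3 - 49/3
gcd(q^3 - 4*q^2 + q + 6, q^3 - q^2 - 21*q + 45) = q - 3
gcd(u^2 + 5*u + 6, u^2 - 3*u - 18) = u + 3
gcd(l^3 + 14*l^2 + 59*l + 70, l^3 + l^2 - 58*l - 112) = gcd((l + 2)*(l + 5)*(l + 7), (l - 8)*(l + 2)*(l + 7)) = l^2 + 9*l + 14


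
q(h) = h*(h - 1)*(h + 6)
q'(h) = h*(h - 1) + h*(h + 6) + (h - 1)*(h + 6)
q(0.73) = -1.33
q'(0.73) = 2.90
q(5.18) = 242.07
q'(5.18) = 126.30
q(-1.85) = 21.88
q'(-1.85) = -14.23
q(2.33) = 25.81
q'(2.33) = 33.59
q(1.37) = 3.74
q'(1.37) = 13.33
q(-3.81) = 40.13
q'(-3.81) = -0.55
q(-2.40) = 29.38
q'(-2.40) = -12.72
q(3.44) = 79.24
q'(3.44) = 63.90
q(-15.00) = -2160.00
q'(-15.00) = 519.00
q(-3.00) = 36.00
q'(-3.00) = -9.00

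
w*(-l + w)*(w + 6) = -l*w^2 - 6*l*w + w^3 + 6*w^2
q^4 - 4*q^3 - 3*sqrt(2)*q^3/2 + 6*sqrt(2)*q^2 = q^2*(q - 4)*(q - 3*sqrt(2)/2)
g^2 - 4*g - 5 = (g - 5)*(g + 1)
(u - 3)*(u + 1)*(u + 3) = u^3 + u^2 - 9*u - 9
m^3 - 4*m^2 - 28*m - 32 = (m - 8)*(m + 2)^2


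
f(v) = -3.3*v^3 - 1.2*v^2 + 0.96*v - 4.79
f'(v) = -9.9*v^2 - 2.4*v + 0.96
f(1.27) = -12.27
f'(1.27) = -18.06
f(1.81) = -26.55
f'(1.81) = -35.82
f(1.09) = -9.44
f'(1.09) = -13.42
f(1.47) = -16.45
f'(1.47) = -23.96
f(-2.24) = 24.13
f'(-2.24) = -43.34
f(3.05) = -106.65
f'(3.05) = -98.45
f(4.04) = -238.10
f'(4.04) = -170.32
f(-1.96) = 13.57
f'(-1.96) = -32.37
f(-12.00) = 5513.29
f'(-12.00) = -1395.84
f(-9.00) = 2295.07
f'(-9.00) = -779.34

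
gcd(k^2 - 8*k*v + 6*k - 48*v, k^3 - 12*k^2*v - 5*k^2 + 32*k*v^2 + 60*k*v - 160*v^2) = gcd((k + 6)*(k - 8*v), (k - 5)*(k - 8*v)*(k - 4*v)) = -k + 8*v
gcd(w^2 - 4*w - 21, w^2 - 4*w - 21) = w^2 - 4*w - 21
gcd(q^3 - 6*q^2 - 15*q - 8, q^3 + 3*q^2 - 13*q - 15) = q + 1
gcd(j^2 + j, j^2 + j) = j^2 + j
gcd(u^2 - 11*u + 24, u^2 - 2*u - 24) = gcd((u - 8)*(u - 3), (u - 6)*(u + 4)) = 1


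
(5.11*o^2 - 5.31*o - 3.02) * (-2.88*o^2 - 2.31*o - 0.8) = -14.7168*o^4 + 3.4887*o^3 + 16.8757*o^2 + 11.2242*o + 2.416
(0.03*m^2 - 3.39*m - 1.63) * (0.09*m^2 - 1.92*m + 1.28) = 0.0027*m^4 - 0.3627*m^3 + 6.4005*m^2 - 1.2096*m - 2.0864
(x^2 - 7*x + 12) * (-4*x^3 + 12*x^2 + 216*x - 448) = -4*x^5 + 40*x^4 + 84*x^3 - 1816*x^2 + 5728*x - 5376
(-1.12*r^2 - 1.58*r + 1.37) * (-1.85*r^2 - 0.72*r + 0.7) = 2.072*r^4 + 3.7294*r^3 - 2.1809*r^2 - 2.0924*r + 0.959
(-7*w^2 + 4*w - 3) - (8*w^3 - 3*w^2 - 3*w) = -8*w^3 - 4*w^2 + 7*w - 3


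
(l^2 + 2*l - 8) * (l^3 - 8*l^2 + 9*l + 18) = l^5 - 6*l^4 - 15*l^3 + 100*l^2 - 36*l - 144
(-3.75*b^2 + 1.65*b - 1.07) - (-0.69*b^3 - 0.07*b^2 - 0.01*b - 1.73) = 0.69*b^3 - 3.68*b^2 + 1.66*b + 0.66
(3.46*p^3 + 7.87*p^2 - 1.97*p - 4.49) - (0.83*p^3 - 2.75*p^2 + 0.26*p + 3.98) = 2.63*p^3 + 10.62*p^2 - 2.23*p - 8.47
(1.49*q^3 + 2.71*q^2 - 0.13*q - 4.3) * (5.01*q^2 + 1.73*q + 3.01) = 7.4649*q^5 + 16.1548*q^4 + 8.5219*q^3 - 13.6108*q^2 - 7.8303*q - 12.943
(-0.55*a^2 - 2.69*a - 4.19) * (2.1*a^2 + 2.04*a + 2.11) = -1.155*a^4 - 6.771*a^3 - 15.4471*a^2 - 14.2235*a - 8.8409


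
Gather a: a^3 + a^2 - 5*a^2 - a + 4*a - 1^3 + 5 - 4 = a^3 - 4*a^2 + 3*a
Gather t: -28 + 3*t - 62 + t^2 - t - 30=t^2 + 2*t - 120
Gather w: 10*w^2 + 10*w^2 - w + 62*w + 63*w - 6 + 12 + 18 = 20*w^2 + 124*w + 24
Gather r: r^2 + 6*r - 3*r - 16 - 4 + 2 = r^2 + 3*r - 18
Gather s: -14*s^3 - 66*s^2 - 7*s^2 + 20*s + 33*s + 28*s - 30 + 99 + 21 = -14*s^3 - 73*s^2 + 81*s + 90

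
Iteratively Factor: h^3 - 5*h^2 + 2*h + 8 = (h - 4)*(h^2 - h - 2) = (h - 4)*(h - 2)*(h + 1)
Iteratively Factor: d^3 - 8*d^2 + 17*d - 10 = (d - 1)*(d^2 - 7*d + 10) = (d - 2)*(d - 1)*(d - 5)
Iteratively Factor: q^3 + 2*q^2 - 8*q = (q - 2)*(q^2 + 4*q) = q*(q - 2)*(q + 4)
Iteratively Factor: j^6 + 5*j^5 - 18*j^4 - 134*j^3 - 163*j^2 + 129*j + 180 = (j - 1)*(j^5 + 6*j^4 - 12*j^3 - 146*j^2 - 309*j - 180) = (j - 1)*(j + 3)*(j^4 + 3*j^3 - 21*j^2 - 83*j - 60) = (j - 5)*(j - 1)*(j + 3)*(j^3 + 8*j^2 + 19*j + 12) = (j - 5)*(j - 1)*(j + 1)*(j + 3)*(j^2 + 7*j + 12) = (j - 5)*(j - 1)*(j + 1)*(j + 3)^2*(j + 4)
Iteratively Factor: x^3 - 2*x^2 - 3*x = (x + 1)*(x^2 - 3*x) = (x - 3)*(x + 1)*(x)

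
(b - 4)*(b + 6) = b^2 + 2*b - 24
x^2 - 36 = (x - 6)*(x + 6)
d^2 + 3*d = d*(d + 3)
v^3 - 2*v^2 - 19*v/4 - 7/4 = (v - 7/2)*(v + 1/2)*(v + 1)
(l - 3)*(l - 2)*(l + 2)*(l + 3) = l^4 - 13*l^2 + 36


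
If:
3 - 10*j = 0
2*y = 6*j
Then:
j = 3/10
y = 9/10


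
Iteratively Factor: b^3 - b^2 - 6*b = (b + 2)*(b^2 - 3*b) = (b - 3)*(b + 2)*(b)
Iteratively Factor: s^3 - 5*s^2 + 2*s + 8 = (s + 1)*(s^2 - 6*s + 8) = (s - 4)*(s + 1)*(s - 2)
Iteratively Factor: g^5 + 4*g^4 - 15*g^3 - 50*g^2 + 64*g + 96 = (g + 1)*(g^4 + 3*g^3 - 18*g^2 - 32*g + 96) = (g - 2)*(g + 1)*(g^3 + 5*g^2 - 8*g - 48) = (g - 3)*(g - 2)*(g + 1)*(g^2 + 8*g + 16) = (g - 3)*(g - 2)*(g + 1)*(g + 4)*(g + 4)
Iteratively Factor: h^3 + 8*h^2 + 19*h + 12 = (h + 1)*(h^2 + 7*h + 12) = (h + 1)*(h + 4)*(h + 3)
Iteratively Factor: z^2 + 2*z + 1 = (z + 1)*(z + 1)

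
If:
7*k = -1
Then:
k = -1/7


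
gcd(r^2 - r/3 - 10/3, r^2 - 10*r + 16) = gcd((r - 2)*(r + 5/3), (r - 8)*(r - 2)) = r - 2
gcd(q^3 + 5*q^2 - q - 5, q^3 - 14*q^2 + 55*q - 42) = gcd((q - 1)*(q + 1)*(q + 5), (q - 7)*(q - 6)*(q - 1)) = q - 1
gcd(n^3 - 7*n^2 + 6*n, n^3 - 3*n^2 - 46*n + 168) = n - 6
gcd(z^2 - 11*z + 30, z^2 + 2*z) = 1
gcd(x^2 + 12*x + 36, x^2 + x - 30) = x + 6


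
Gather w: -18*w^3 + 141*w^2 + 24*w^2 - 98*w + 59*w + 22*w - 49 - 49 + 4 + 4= -18*w^3 + 165*w^2 - 17*w - 90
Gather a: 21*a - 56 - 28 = 21*a - 84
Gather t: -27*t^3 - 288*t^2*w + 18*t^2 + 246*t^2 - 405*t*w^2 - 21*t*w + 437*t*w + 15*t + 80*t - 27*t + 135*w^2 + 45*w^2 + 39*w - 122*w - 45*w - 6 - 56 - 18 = -27*t^3 + t^2*(264 - 288*w) + t*(-405*w^2 + 416*w + 68) + 180*w^2 - 128*w - 80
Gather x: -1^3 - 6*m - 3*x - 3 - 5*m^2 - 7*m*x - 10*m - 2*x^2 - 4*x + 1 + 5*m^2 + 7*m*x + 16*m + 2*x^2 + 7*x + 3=0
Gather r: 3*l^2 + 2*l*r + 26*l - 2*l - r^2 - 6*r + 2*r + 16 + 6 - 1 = 3*l^2 + 24*l - r^2 + r*(2*l - 4) + 21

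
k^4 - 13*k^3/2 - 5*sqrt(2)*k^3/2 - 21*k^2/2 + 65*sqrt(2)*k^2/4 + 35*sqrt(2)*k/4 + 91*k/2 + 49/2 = (k - 7)*(k + 1/2)*(k - 7*sqrt(2)/2)*(k + sqrt(2))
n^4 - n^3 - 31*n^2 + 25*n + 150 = (n - 5)*(n - 3)*(n + 2)*(n + 5)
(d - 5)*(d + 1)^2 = d^3 - 3*d^2 - 9*d - 5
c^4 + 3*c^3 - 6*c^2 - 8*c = c*(c - 2)*(c + 1)*(c + 4)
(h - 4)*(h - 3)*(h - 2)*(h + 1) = h^4 - 8*h^3 + 17*h^2 + 2*h - 24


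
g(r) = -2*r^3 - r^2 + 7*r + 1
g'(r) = -6*r^2 - 2*r + 7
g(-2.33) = 4.56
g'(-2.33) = -20.91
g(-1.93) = -1.86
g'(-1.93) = -11.49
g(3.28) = -57.37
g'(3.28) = -64.11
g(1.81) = -1.47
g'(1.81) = -16.28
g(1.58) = 1.67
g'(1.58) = -11.14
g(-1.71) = -3.89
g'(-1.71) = -7.12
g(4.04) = -118.92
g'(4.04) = -99.01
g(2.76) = -29.35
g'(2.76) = -44.23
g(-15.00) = 6421.00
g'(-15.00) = -1313.00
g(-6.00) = 355.00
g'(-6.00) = -197.00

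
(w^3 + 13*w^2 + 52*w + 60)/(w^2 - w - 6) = (w^2 + 11*w + 30)/(w - 3)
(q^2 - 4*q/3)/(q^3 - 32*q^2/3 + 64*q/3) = (3*q - 4)/(3*q^2 - 32*q + 64)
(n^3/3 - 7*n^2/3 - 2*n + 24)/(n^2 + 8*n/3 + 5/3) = (n^3 - 7*n^2 - 6*n + 72)/(3*n^2 + 8*n + 5)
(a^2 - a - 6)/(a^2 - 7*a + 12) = (a + 2)/(a - 4)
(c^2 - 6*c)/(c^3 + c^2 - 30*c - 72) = c/(c^2 + 7*c + 12)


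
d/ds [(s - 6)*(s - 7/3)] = 2*s - 25/3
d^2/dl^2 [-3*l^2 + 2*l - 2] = -6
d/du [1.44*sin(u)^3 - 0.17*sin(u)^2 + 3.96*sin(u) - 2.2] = (4.32*sin(u)^2 - 0.34*sin(u) + 3.96)*cos(u)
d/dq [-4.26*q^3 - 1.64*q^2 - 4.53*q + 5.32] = -12.78*q^2 - 3.28*q - 4.53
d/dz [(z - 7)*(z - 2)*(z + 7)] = 3*z^2 - 4*z - 49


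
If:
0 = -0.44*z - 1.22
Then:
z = -2.77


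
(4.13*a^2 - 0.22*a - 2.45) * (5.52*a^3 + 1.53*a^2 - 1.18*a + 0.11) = 22.7976*a^5 + 5.1045*a^4 - 18.734*a^3 - 3.0346*a^2 + 2.8668*a - 0.2695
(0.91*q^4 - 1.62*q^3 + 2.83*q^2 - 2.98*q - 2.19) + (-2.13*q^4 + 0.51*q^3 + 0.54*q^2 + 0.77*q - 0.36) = -1.22*q^4 - 1.11*q^3 + 3.37*q^2 - 2.21*q - 2.55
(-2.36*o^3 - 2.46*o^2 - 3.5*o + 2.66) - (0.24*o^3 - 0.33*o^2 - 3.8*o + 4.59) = -2.6*o^3 - 2.13*o^2 + 0.3*o - 1.93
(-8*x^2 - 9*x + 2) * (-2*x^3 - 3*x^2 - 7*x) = 16*x^5 + 42*x^4 + 79*x^3 + 57*x^2 - 14*x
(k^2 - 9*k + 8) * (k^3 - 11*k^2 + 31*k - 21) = k^5 - 20*k^4 + 138*k^3 - 388*k^2 + 437*k - 168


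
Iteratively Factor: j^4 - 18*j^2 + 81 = (j + 3)*(j^3 - 3*j^2 - 9*j + 27) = (j - 3)*(j + 3)*(j^2 - 9) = (j - 3)*(j + 3)^2*(j - 3)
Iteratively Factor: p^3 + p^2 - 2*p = (p)*(p^2 + p - 2) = p*(p - 1)*(p + 2)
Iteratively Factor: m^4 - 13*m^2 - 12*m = (m - 4)*(m^3 + 4*m^2 + 3*m) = (m - 4)*(m + 3)*(m^2 + m) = m*(m - 4)*(m + 3)*(m + 1)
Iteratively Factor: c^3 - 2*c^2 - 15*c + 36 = (c - 3)*(c^2 + c - 12) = (c - 3)^2*(c + 4)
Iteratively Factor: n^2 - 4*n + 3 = (n - 3)*(n - 1)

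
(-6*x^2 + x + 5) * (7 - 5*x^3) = 30*x^5 - 5*x^4 - 25*x^3 - 42*x^2 + 7*x + 35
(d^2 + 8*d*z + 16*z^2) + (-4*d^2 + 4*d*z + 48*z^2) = -3*d^2 + 12*d*z + 64*z^2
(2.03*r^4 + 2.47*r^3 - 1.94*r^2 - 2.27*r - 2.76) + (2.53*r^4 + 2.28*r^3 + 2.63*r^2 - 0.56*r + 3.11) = 4.56*r^4 + 4.75*r^3 + 0.69*r^2 - 2.83*r + 0.35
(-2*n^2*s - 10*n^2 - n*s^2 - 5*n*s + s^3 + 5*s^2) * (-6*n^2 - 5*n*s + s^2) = 12*n^4*s + 60*n^4 + 16*n^3*s^2 + 80*n^3*s - 3*n^2*s^3 - 15*n^2*s^2 - 6*n*s^4 - 30*n*s^3 + s^5 + 5*s^4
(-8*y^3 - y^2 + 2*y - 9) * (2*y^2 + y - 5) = -16*y^5 - 10*y^4 + 43*y^3 - 11*y^2 - 19*y + 45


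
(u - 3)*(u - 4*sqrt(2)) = u^2 - 4*sqrt(2)*u - 3*u + 12*sqrt(2)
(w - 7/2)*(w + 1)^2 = w^3 - 3*w^2/2 - 6*w - 7/2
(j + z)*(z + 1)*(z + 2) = j*z^2 + 3*j*z + 2*j + z^3 + 3*z^2 + 2*z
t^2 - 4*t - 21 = (t - 7)*(t + 3)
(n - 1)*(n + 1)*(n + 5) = n^3 + 5*n^2 - n - 5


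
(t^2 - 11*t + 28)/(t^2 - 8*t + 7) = (t - 4)/(t - 1)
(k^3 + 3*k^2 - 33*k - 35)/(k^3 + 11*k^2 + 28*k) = (k^2 - 4*k - 5)/(k*(k + 4))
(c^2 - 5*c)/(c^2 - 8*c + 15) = c/(c - 3)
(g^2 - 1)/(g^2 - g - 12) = (1 - g^2)/(-g^2 + g + 12)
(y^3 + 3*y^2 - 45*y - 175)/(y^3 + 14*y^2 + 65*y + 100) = (y - 7)/(y + 4)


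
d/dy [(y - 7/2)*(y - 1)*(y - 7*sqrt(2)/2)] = 3*y^2 - 7*sqrt(2)*y - 9*y + 7/2 + 63*sqrt(2)/4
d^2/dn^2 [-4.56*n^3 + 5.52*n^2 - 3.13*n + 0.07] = 11.04 - 27.36*n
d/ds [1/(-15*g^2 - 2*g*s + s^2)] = 2*(g - s)/(15*g^2 + 2*g*s - s^2)^2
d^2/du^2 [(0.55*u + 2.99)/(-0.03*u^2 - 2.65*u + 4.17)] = (-(0.06*u + 2.65)*(0.12*u + 5.3)*(0.55*u + 2.99) + (0.099*u + 3.0944)*(0.03*u^2 + 2.65*u - 4.17))/(0.03*u^2 + 2.65*u - 4.17)^3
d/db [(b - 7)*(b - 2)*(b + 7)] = 3*b^2 - 4*b - 49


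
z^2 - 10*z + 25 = (z - 5)^2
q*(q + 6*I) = q^2 + 6*I*q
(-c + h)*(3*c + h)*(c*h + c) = -3*c^3*h - 3*c^3 + 2*c^2*h^2 + 2*c^2*h + c*h^3 + c*h^2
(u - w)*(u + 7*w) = u^2 + 6*u*w - 7*w^2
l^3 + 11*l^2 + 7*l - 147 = (l - 3)*(l + 7)^2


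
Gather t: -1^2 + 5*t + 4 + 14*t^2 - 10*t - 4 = 14*t^2 - 5*t - 1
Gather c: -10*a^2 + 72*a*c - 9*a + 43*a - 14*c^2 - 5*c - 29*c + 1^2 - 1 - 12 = -10*a^2 + 34*a - 14*c^2 + c*(72*a - 34) - 12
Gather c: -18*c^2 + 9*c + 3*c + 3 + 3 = -18*c^2 + 12*c + 6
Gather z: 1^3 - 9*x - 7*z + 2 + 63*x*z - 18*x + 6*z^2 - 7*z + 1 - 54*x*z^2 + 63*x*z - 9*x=-36*x + z^2*(6 - 54*x) + z*(126*x - 14) + 4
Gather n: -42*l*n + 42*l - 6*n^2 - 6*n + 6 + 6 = 42*l - 6*n^2 + n*(-42*l - 6) + 12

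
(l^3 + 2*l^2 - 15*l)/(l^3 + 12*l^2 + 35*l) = (l - 3)/(l + 7)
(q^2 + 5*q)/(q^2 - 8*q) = (q + 5)/(q - 8)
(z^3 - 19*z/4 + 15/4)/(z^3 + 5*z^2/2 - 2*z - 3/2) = (4*z^2 + 4*z - 15)/(2*(2*z^2 + 7*z + 3))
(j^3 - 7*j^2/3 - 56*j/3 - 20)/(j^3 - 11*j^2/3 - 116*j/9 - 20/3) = 3*(j + 2)/(3*j + 2)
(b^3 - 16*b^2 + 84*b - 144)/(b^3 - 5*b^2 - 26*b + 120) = (b - 6)/(b + 5)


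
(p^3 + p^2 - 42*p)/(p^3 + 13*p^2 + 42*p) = (p - 6)/(p + 6)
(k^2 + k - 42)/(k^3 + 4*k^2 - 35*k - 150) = (k + 7)/(k^2 + 10*k + 25)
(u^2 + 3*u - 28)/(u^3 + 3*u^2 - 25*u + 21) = (u - 4)/(u^2 - 4*u + 3)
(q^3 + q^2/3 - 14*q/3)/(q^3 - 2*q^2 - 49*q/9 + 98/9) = 3*q/(3*q - 7)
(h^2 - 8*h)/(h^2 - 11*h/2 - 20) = 2*h/(2*h + 5)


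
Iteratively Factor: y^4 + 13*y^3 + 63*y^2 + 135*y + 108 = (y + 3)*(y^3 + 10*y^2 + 33*y + 36) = (y + 3)^2*(y^2 + 7*y + 12) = (y + 3)^3*(y + 4)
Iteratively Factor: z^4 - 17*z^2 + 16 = (z + 4)*(z^3 - 4*z^2 - z + 4) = (z - 1)*(z + 4)*(z^2 - 3*z - 4) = (z - 1)*(z + 1)*(z + 4)*(z - 4)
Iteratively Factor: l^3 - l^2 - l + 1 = (l - 1)*(l^2 - 1) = (l - 1)*(l + 1)*(l - 1)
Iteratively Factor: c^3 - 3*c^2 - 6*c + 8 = (c - 4)*(c^2 + c - 2) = (c - 4)*(c + 2)*(c - 1)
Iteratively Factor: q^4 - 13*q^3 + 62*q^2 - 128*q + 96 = (q - 2)*(q^3 - 11*q^2 + 40*q - 48) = (q - 4)*(q - 2)*(q^2 - 7*q + 12) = (q - 4)*(q - 3)*(q - 2)*(q - 4)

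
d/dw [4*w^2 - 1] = 8*w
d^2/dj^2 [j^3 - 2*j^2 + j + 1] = 6*j - 4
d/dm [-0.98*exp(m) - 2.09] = -0.98*exp(m)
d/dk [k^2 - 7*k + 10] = 2*k - 7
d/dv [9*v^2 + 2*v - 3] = 18*v + 2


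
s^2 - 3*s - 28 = (s - 7)*(s + 4)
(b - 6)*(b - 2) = b^2 - 8*b + 12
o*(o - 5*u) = o^2 - 5*o*u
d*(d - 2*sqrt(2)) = d^2 - 2*sqrt(2)*d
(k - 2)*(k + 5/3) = k^2 - k/3 - 10/3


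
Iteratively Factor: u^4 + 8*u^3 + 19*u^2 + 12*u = (u)*(u^3 + 8*u^2 + 19*u + 12) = u*(u + 1)*(u^2 + 7*u + 12) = u*(u + 1)*(u + 4)*(u + 3)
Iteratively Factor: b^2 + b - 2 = (b + 2)*(b - 1)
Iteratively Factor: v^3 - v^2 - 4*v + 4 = (v - 2)*(v^2 + v - 2) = (v - 2)*(v - 1)*(v + 2)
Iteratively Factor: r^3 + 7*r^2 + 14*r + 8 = (r + 1)*(r^2 + 6*r + 8) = (r + 1)*(r + 4)*(r + 2)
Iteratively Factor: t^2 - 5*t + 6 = (t - 2)*(t - 3)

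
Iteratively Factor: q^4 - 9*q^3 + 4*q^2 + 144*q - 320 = (q - 4)*(q^3 - 5*q^2 - 16*q + 80) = (q - 4)^2*(q^2 - q - 20) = (q - 5)*(q - 4)^2*(q + 4)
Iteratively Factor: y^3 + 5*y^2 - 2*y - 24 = (y + 3)*(y^2 + 2*y - 8) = (y - 2)*(y + 3)*(y + 4)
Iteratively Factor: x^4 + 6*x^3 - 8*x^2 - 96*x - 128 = (x - 4)*(x^3 + 10*x^2 + 32*x + 32) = (x - 4)*(x + 2)*(x^2 + 8*x + 16) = (x - 4)*(x + 2)*(x + 4)*(x + 4)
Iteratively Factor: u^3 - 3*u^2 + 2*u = (u)*(u^2 - 3*u + 2) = u*(u - 2)*(u - 1)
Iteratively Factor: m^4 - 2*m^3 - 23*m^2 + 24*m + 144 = (m + 3)*(m^3 - 5*m^2 - 8*m + 48) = (m + 3)^2*(m^2 - 8*m + 16) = (m - 4)*(m + 3)^2*(m - 4)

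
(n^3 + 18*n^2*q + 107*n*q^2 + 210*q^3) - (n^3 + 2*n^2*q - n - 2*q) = 16*n^2*q + 107*n*q^2 + n + 210*q^3 + 2*q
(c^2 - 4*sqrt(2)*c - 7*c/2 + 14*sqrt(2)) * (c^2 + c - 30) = c^4 - 4*sqrt(2)*c^3 - 5*c^3/2 - 67*c^2/2 + 10*sqrt(2)*c^2 + 105*c + 134*sqrt(2)*c - 420*sqrt(2)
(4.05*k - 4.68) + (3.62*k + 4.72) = 7.67*k + 0.04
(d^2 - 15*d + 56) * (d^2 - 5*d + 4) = d^4 - 20*d^3 + 135*d^2 - 340*d + 224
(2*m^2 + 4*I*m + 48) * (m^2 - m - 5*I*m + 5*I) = 2*m^4 - 2*m^3 - 6*I*m^3 + 68*m^2 + 6*I*m^2 - 68*m - 240*I*m + 240*I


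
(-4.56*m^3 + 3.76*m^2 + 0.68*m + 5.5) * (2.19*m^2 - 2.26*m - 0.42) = -9.9864*m^5 + 18.54*m^4 - 5.0932*m^3 + 8.929*m^2 - 12.7156*m - 2.31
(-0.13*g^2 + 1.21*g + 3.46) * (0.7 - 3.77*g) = 0.4901*g^3 - 4.6527*g^2 - 12.1972*g + 2.422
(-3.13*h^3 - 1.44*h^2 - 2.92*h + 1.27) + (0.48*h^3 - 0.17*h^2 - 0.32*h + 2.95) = -2.65*h^3 - 1.61*h^2 - 3.24*h + 4.22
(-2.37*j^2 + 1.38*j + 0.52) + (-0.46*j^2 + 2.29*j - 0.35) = -2.83*j^2 + 3.67*j + 0.17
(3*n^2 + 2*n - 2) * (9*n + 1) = 27*n^3 + 21*n^2 - 16*n - 2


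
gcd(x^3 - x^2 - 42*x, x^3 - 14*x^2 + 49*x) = x^2 - 7*x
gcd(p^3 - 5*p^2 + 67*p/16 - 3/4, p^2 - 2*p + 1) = 1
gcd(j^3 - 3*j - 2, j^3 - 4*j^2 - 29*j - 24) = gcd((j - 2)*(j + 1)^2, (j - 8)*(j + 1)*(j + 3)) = j + 1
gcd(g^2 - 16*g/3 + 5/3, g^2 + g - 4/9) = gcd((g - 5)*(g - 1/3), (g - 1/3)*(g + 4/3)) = g - 1/3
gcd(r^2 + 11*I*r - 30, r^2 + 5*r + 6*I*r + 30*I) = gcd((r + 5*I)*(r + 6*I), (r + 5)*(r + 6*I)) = r + 6*I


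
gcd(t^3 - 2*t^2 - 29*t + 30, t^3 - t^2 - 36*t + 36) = t^2 - 7*t + 6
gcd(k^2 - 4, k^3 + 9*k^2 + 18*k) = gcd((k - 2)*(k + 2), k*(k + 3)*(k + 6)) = 1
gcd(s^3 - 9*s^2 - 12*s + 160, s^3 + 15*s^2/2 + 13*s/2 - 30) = s + 4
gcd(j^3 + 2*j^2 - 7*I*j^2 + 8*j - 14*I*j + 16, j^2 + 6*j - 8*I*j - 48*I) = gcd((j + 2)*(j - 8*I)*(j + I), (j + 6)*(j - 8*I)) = j - 8*I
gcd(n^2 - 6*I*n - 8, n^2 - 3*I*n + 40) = 1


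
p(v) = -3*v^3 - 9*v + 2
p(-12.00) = 5294.00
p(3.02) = -107.81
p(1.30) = -16.29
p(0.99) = -9.82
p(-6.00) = 704.00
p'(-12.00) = -1305.00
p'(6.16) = -350.51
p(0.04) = 1.64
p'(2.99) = -89.46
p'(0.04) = -9.01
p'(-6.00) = -333.00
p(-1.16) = 17.12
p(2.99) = -105.10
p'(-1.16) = -21.11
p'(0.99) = -17.82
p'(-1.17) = -21.32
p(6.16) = -754.67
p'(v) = -9*v^2 - 9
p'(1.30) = -24.21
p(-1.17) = 17.33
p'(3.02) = -91.08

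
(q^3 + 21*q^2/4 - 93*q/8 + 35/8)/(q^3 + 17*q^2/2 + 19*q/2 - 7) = (q - 5/4)/(q + 2)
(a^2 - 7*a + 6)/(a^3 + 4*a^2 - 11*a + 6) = (a - 6)/(a^2 + 5*a - 6)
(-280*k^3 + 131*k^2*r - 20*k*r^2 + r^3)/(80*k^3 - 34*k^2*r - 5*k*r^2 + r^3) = (35*k^2 - 12*k*r + r^2)/(-10*k^2 + 3*k*r + r^2)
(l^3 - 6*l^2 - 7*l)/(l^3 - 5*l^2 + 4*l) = (l^2 - 6*l - 7)/(l^2 - 5*l + 4)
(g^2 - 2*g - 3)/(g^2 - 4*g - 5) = (g - 3)/(g - 5)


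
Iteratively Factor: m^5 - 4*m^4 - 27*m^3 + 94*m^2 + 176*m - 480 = (m + 4)*(m^4 - 8*m^3 + 5*m^2 + 74*m - 120) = (m - 4)*(m + 4)*(m^3 - 4*m^2 - 11*m + 30) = (m - 4)*(m - 2)*(m + 4)*(m^2 - 2*m - 15) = (m - 5)*(m - 4)*(m - 2)*(m + 4)*(m + 3)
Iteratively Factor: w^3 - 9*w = (w - 3)*(w^2 + 3*w) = w*(w - 3)*(w + 3)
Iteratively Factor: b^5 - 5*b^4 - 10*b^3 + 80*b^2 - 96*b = (b - 4)*(b^4 - b^3 - 14*b^2 + 24*b) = (b - 4)*(b - 2)*(b^3 + b^2 - 12*b) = b*(b - 4)*(b - 2)*(b^2 + b - 12) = b*(b - 4)*(b - 3)*(b - 2)*(b + 4)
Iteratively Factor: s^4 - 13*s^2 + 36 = (s - 3)*(s^3 + 3*s^2 - 4*s - 12) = (s - 3)*(s + 3)*(s^2 - 4) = (s - 3)*(s - 2)*(s + 3)*(s + 2)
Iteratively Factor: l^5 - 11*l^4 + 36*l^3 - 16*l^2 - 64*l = (l - 4)*(l^4 - 7*l^3 + 8*l^2 + 16*l) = (l - 4)^2*(l^3 - 3*l^2 - 4*l) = (l - 4)^3*(l^2 + l) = (l - 4)^3*(l + 1)*(l)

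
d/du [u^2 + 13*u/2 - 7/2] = 2*u + 13/2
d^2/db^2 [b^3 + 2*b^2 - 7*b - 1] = 6*b + 4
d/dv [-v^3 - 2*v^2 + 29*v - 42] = -3*v^2 - 4*v + 29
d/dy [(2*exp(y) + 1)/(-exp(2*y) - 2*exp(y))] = 2*(exp(2*y) + exp(y) + 1)*exp(-y)/(exp(2*y) + 4*exp(y) + 4)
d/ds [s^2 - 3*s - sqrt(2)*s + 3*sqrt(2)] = 2*s - 3 - sqrt(2)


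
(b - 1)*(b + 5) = b^2 + 4*b - 5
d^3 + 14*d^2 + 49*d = d*(d + 7)^2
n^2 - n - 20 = (n - 5)*(n + 4)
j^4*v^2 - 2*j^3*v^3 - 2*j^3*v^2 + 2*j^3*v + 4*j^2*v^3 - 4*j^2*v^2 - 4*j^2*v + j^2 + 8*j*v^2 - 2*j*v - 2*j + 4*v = (j - 2)*(j - 2*v)*(j*v + 1)^2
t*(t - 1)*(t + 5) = t^3 + 4*t^2 - 5*t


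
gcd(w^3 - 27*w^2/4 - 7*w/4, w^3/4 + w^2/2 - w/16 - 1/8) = 1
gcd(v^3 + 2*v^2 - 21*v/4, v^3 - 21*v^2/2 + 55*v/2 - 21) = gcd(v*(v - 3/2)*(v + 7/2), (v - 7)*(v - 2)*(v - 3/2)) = v - 3/2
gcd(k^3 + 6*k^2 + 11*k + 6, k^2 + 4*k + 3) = k^2 + 4*k + 3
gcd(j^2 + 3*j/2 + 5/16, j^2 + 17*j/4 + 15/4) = j + 5/4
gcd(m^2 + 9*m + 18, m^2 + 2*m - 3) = m + 3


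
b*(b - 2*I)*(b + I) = b^3 - I*b^2 + 2*b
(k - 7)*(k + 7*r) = k^2 + 7*k*r - 7*k - 49*r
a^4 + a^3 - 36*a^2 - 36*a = a*(a - 6)*(a + 1)*(a + 6)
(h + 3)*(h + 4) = h^2 + 7*h + 12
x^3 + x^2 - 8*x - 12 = (x - 3)*(x + 2)^2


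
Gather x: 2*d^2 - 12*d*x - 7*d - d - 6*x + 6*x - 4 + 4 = 2*d^2 - 12*d*x - 8*d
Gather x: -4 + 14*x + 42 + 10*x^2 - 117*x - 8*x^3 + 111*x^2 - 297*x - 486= -8*x^3 + 121*x^2 - 400*x - 448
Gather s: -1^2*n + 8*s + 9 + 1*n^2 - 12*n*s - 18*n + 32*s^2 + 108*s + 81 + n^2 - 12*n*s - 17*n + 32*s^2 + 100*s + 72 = 2*n^2 - 36*n + 64*s^2 + s*(216 - 24*n) + 162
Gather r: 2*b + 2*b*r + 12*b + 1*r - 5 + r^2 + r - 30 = 14*b + r^2 + r*(2*b + 2) - 35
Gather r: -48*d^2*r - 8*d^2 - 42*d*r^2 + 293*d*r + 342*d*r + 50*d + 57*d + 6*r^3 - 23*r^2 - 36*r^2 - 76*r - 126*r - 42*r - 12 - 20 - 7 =-8*d^2 + 107*d + 6*r^3 + r^2*(-42*d - 59) + r*(-48*d^2 + 635*d - 244) - 39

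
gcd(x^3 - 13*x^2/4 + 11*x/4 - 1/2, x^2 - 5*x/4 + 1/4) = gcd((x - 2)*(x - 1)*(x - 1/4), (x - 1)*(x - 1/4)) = x^2 - 5*x/4 + 1/4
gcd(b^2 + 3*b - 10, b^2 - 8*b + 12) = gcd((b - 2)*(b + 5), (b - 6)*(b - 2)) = b - 2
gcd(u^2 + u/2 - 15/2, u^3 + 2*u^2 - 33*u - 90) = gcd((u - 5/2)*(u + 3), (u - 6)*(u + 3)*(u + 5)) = u + 3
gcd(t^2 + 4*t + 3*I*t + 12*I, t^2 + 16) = 1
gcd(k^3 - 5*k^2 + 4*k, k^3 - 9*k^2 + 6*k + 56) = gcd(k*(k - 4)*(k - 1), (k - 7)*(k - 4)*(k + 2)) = k - 4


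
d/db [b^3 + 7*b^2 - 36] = b*(3*b + 14)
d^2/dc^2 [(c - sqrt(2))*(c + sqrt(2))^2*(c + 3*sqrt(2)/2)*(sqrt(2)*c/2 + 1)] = 10*sqrt(2)*c^3 + 42*c^2 + 18*sqrt(2)*c - 8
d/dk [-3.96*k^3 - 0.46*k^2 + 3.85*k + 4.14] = -11.88*k^2 - 0.92*k + 3.85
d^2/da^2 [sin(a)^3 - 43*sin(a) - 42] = (49 - 9*sin(a)^2)*sin(a)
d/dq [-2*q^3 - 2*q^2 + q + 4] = -6*q^2 - 4*q + 1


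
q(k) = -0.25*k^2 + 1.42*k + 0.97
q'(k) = 1.42 - 0.5*k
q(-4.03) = -8.81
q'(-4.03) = 3.44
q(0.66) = 1.80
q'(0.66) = 1.09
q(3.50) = 2.88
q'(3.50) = -0.33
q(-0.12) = 0.80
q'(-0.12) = 1.48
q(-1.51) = -1.74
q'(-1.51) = 2.18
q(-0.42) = 0.33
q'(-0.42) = 1.63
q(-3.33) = -6.53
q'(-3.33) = 3.08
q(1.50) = 2.54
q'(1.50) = 0.67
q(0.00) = 0.97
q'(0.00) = 1.42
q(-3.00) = -5.54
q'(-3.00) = 2.92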